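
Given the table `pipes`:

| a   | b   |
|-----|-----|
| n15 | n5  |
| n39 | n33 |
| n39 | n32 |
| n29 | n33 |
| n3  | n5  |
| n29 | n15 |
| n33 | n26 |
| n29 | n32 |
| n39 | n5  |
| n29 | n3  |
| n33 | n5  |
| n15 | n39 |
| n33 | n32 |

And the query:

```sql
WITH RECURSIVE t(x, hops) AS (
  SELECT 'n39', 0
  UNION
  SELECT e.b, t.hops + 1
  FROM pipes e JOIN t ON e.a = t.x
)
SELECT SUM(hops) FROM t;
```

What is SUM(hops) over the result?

9

Base: (n39, hops=0).
Iteration 1: edges from {n39} -> (n32, hops=1), (n33, hops=1), (n5, hops=1).
Iteration 2: edges from {n32,n33,n5} -> (n26, hops=2), (n32, hops=2), (n5, hops=2).
Iteration 3: no outgoing edges from {n26,n32,n5}; recursion stops.
SUM(hops) = 0 + 1 + 1 + 1 + 2 + 2 + 2 = 9.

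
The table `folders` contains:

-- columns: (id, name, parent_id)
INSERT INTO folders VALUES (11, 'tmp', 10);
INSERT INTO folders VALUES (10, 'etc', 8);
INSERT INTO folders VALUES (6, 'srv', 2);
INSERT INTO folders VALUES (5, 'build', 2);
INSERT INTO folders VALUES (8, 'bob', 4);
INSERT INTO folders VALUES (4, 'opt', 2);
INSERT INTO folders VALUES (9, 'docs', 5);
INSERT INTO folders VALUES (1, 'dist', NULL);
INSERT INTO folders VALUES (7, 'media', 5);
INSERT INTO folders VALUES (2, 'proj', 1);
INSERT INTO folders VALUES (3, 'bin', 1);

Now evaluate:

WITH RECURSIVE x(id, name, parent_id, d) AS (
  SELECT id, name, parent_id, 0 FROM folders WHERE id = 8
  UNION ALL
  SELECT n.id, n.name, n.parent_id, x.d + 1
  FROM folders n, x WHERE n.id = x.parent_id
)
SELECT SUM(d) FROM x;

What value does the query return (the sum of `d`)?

6

Base: id=8 (bob), parent_id=4, d 0.
Iteration 1: join on id=4 -> opt (id 4, parent_id=2, d 1).
Iteration 2: join on id=2 -> proj (id 2, parent_id=1, d 2).
Iteration 3: join on id=1 -> dist (id 1, parent_id=NULL, d 3).
Iteration 4: parent_id is NULL; no match; recursion stops.
SUM(d) = 0 + 1 + 2 + 3 = 6.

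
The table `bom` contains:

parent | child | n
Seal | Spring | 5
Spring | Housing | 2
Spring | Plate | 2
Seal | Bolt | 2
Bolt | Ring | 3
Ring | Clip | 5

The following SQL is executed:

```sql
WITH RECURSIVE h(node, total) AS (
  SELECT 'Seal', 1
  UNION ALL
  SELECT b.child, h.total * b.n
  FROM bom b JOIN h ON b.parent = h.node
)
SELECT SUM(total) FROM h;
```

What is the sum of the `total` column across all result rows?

Base: (Seal, total=1).
Iteration 1: components of {Seal} -> Bolt = 1*2 = 2, Spring = 1*5 = 5.
Iteration 2: components of {Bolt,Spring} -> Housing = 5*2 = 10, Plate = 5*2 = 10, Ring = 2*3 = 6.
Iteration 3: components of {Housing,Plate,Ring} -> Clip = 6*5 = 30.
Iteration 4: no further components; recursion stops.
SUM(total) = 1 + 5 + 2 + 10 + 10 + 6 + 30 = 64.

64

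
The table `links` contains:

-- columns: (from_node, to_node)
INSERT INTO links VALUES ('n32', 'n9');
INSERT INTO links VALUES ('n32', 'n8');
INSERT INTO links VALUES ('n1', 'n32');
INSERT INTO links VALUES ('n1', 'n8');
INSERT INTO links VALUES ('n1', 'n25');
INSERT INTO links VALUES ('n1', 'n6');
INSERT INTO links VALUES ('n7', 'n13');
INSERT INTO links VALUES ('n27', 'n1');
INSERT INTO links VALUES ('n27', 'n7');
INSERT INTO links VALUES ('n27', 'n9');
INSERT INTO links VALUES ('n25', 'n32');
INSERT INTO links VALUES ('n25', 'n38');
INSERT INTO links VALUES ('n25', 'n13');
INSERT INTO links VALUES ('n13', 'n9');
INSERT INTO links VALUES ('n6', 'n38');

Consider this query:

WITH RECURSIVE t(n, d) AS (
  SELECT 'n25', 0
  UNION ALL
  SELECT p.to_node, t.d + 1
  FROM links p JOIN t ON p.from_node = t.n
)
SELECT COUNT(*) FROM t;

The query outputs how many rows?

Base: (n25, d=0).
Iteration 1: edges from {n25} -> (n13, d=1), (n32, d=1), (n38, d=1).
Iteration 2: edges from {n13,n32,n38} -> (n8, d=2), (n9, d=2) x2. [UNION ALL keeps all 3 new rows, including repeats]
Iteration 3: no outgoing edges from {n8,n9}; recursion stops.
Total rows emitted: 7.

7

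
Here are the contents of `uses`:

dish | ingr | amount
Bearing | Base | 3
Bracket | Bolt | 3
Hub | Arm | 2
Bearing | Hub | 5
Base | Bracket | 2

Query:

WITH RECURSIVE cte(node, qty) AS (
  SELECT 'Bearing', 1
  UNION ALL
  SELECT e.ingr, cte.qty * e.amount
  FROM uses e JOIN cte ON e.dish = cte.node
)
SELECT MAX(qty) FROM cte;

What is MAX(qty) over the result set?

18

Base: (Bearing, qty=1).
Iteration 1: components of {Bearing} -> Base = 1*3 = 3, Hub = 1*5 = 5.
Iteration 2: components of {Base,Hub} -> Arm = 5*2 = 10, Bracket = 3*2 = 6.
Iteration 3: components of {Arm,Bracket} -> Bolt = 6*3 = 18.
Iteration 4: no further components; recursion stops.
qty values: 1, 5, 3, 10, 6, 18; the maximum is 18.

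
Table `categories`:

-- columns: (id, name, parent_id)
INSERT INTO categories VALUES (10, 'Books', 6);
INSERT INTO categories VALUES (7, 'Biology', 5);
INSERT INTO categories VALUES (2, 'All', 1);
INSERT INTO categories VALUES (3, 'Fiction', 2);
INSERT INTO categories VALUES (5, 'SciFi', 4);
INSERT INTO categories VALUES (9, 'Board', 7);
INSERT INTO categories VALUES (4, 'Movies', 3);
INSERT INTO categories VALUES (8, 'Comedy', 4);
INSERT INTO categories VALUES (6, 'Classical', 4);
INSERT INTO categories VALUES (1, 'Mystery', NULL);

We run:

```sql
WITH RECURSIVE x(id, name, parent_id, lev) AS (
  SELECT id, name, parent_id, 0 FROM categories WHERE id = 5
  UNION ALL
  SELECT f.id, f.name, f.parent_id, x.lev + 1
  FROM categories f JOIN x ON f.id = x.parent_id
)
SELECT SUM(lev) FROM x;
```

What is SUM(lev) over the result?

10

Base: id=5 (SciFi), parent_id=4, lev 0.
Iteration 1: join on id=4 -> Movies (id 4, parent_id=3, lev 1).
Iteration 2: join on id=3 -> Fiction (id 3, parent_id=2, lev 2).
Iteration 3: join on id=2 -> All (id 2, parent_id=1, lev 3).
Iteration 4: join on id=1 -> Mystery (id 1, parent_id=NULL, lev 4).
Iteration 5: parent_id is NULL; no match; recursion stops.
SUM(lev) = 0 + 1 + 2 + 3 + 4 = 10.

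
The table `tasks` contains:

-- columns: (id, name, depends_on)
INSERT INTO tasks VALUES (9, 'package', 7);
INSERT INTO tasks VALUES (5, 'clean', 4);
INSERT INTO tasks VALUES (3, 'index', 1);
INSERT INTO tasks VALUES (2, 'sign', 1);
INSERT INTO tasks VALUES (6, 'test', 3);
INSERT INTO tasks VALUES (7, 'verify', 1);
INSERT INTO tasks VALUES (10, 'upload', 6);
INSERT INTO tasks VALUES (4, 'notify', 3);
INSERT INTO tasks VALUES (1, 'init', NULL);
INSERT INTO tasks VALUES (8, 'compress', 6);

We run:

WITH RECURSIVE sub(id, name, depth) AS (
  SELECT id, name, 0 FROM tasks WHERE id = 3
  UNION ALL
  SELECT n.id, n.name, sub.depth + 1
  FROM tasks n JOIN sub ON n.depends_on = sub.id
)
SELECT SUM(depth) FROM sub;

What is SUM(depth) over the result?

Base: id=3 (index) at depth 0.
Iteration 1: rows with depends_on in {3} -> notify (id 4, depth 1), test (id 6, depth 1).
Iteration 2: rows with depends_on in {4,6} -> clean (id 5, depth 2), compress (id 8, depth 2), upload (id 10, depth 2).
Iteration 3: no rows with depends_on in {5,8,10}; recursion stops.
SUM(depth) = 0 + 1 + 1 + 2 + 2 + 2 = 8.

8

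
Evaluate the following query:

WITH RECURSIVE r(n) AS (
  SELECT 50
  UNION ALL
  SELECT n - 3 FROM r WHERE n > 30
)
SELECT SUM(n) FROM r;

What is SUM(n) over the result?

316

Base: n=50.
Iteration 1: 50 > 30 holds -> n = 50 - 3 = 47.
Iteration 2: 47 > 30 holds -> n = 47 - 3 = 44.
Iteration 3: 44 > 30 holds -> n = 44 - 3 = 41.
Iteration 4: 41 > 30 holds -> n = 41 - 3 = 38.
Iteration 5: 38 > 30 holds -> n = 38 - 3 = 35.
Iteration 6: 35 > 30 holds -> n = 35 - 3 = 32.
Iteration 7: 32 > 30 holds -> n = 32 - 3 = 29.
Iteration 8: 29 > 30 fails; recursion stops.
SUM(n) = 50 + 47 + 44 + 41 + 38 + 35 + 32 + 29 = 316.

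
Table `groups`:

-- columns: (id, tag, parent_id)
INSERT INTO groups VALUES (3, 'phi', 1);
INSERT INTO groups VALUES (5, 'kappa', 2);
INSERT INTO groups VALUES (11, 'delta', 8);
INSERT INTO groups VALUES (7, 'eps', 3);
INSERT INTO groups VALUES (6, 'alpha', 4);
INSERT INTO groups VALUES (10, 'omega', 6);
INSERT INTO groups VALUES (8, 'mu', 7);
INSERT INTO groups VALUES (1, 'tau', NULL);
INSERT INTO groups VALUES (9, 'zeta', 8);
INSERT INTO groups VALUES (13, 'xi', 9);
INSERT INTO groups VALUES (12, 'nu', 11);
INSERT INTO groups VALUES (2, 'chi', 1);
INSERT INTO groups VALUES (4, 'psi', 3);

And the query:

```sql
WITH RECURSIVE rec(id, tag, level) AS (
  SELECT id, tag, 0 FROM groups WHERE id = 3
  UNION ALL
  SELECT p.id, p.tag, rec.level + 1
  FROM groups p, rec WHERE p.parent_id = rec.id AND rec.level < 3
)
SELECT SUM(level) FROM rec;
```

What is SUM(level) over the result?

Base: id=3 (phi) at level 0.
Iteration 1: rows with parent_id in {3} -> psi (id 4, level 1), eps (id 7, level 1).
Iteration 2: rows with parent_id in {4,7} -> alpha (id 6, level 2), mu (id 8, level 2).
Iteration 3: rows with parent_id in {6,8} -> zeta (id 9, level 3), omega (id 10, level 3), delta (id 11, level 3).
Iteration 4: level < 3 fails for all current rows; recursion stops.
SUM(level) = 0 + 1 + 1 + 2 + 2 + 3 + 3 + 3 = 15.

15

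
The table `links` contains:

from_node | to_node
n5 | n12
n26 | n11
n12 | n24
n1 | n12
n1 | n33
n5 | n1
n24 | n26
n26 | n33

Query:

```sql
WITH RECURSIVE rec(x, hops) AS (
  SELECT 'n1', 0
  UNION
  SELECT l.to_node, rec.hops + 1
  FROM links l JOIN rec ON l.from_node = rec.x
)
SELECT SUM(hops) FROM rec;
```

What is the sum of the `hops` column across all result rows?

15

Base: (n1, hops=0).
Iteration 1: edges from {n1} -> (n12, hops=1), (n33, hops=1).
Iteration 2: edges from {n12,n33} -> (n24, hops=2).
Iteration 3: edges from {n24} -> (n26, hops=3).
Iteration 4: edges from {n26} -> (n11, hops=4), (n33, hops=4).
Iteration 5: no outgoing edges from {n11,n33}; recursion stops.
SUM(hops) = 0 + 1 + 1 + 2 + 3 + 4 + 4 = 15.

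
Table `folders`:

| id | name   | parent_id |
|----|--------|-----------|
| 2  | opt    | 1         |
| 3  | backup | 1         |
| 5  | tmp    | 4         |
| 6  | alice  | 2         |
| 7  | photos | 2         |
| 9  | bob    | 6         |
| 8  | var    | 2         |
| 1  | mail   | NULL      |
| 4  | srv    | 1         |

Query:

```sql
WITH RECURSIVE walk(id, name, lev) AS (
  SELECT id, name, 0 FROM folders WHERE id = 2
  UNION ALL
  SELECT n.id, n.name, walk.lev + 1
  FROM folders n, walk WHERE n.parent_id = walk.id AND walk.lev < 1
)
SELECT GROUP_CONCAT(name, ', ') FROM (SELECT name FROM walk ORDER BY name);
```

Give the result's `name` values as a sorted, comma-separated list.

alice, opt, photos, var

Base: id=2 (opt) at lev 0.
Iteration 1: rows with parent_id in {2} -> alice (id 6, lev 1), photos (id 7, lev 1), var (id 8, lev 1).
Iteration 2: lev < 1 fails for all current rows; recursion stops.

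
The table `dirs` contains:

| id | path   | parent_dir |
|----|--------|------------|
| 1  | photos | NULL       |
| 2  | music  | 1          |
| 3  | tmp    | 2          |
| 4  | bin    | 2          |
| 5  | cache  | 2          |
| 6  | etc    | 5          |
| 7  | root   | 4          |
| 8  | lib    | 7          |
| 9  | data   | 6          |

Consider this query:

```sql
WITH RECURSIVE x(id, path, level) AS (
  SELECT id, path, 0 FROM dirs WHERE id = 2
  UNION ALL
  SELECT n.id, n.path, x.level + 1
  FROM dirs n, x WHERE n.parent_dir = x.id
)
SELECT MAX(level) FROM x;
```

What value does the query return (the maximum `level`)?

Base: id=2 (music) at level 0.
Iteration 1: rows with parent_dir in {2} -> tmp (id 3, level 1), bin (id 4, level 1), cache (id 5, level 1).
Iteration 2: rows with parent_dir in {3,4,5} -> etc (id 6, level 2), root (id 7, level 2).
Iteration 3: rows with parent_dir in {6,7} -> lib (id 8, level 3), data (id 9, level 3).
Iteration 4: no rows with parent_dir in {8,9}; recursion stops.
level values: 0, 1, 1, 1, 2, 2, 3, 3; the maximum is 3.

3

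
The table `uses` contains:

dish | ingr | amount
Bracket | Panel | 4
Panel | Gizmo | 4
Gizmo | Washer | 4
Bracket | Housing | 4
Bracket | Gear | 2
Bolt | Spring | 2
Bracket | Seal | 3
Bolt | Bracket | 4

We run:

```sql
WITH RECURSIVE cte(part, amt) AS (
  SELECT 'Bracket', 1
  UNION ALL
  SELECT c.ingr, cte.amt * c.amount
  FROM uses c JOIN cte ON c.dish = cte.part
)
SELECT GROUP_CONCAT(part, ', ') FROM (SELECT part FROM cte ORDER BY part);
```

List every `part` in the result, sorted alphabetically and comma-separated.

Base: (Bracket, amt=1).
Iteration 1: components of {Bracket} -> Gear = 1*2 = 2, Housing = 1*4 = 4, Panel = 1*4 = 4, Seal = 1*3 = 3.
Iteration 2: components of {Gear,Housing,Panel,Seal} -> Gizmo = 4*4 = 16.
Iteration 3: components of {Gizmo} -> Washer = 16*4 = 64.
Iteration 4: no further components; recursion stops.

Bracket, Gear, Gizmo, Housing, Panel, Seal, Washer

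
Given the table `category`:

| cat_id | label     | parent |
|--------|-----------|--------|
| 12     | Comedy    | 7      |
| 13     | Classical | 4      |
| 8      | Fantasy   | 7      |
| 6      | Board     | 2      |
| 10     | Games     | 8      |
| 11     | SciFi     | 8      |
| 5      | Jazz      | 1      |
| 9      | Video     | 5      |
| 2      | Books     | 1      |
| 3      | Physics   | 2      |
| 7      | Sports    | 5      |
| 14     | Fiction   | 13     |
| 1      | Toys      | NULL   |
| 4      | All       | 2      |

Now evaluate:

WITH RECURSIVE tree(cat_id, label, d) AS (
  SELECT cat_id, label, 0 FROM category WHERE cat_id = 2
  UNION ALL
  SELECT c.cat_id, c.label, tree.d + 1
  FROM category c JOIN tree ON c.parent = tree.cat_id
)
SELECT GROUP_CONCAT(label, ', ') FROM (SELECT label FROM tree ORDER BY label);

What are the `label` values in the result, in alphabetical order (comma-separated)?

Base: cat_id=2 (Books) at d 0.
Iteration 1: rows with parent in {2} -> Physics (id 3, d 1), All (id 4, d 1), Board (id 6, d 1).
Iteration 2: rows with parent in {3,4,6} -> Classical (id 13, d 2).
Iteration 3: rows with parent in {13} -> Fiction (id 14, d 3).
Iteration 4: no rows with parent in {14}; recursion stops.

All, Board, Books, Classical, Fiction, Physics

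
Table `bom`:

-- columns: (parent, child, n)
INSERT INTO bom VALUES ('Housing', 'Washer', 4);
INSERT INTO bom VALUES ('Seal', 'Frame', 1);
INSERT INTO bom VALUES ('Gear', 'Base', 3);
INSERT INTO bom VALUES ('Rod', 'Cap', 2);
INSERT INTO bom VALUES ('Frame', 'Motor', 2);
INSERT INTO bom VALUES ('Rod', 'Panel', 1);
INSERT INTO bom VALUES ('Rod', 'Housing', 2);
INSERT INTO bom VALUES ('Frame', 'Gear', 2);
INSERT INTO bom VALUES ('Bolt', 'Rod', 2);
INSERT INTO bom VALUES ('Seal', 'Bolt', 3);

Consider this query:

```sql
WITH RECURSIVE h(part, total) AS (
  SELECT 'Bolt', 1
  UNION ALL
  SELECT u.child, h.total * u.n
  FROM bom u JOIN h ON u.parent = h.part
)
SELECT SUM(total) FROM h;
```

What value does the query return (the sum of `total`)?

Base: (Bolt, total=1).
Iteration 1: components of {Bolt} -> Rod = 1*2 = 2.
Iteration 2: components of {Rod} -> Cap = 2*2 = 4, Housing = 2*2 = 4, Panel = 2*1 = 2.
Iteration 3: components of {Cap,Housing,Panel} -> Washer = 4*4 = 16.
Iteration 4: no further components; recursion stops.
SUM(total) = 1 + 2 + 2 + 4 + 4 + 16 = 29.

29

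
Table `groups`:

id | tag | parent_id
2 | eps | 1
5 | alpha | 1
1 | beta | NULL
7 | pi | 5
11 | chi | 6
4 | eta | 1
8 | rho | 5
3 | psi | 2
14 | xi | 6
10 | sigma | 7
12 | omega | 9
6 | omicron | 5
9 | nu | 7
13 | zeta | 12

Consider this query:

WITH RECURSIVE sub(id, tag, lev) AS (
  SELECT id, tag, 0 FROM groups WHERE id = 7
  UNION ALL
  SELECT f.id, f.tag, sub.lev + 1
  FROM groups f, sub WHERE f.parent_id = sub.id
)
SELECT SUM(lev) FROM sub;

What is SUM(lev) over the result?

Base: id=7 (pi) at lev 0.
Iteration 1: rows with parent_id in {7} -> nu (id 9, lev 1), sigma (id 10, lev 1).
Iteration 2: rows with parent_id in {9,10} -> omega (id 12, lev 2).
Iteration 3: rows with parent_id in {12} -> zeta (id 13, lev 3).
Iteration 4: no rows with parent_id in {13}; recursion stops.
SUM(lev) = 0 + 1 + 1 + 2 + 3 = 7.

7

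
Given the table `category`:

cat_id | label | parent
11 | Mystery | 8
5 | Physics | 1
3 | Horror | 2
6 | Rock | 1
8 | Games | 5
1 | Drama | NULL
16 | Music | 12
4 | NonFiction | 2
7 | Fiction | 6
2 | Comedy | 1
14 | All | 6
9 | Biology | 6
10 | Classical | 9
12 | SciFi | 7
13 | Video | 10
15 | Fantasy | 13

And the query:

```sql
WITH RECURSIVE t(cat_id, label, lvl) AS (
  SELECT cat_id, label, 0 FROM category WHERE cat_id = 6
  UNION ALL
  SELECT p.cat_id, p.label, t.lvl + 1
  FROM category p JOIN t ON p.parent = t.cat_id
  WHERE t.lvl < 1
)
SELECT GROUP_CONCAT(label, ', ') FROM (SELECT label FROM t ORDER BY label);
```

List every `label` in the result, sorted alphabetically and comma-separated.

Base: cat_id=6 (Rock) at lvl 0.
Iteration 1: rows with parent in {6} -> Fiction (id 7, lvl 1), Biology (id 9, lvl 1), All (id 14, lvl 1).
Iteration 2: lvl < 1 fails for all current rows; recursion stops.

All, Biology, Fiction, Rock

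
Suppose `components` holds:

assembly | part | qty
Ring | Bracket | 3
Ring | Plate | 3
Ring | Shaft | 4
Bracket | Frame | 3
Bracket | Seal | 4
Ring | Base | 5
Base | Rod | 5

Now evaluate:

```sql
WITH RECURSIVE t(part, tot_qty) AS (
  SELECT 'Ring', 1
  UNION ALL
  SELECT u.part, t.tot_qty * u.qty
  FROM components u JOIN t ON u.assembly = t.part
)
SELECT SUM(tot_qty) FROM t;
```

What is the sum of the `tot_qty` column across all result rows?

62

Base: (Ring, tot_qty=1).
Iteration 1: components of {Ring} -> Base = 1*5 = 5, Bracket = 1*3 = 3, Plate = 1*3 = 3, Shaft = 1*4 = 4.
Iteration 2: components of {Base,Bracket,Plate,Shaft} -> Frame = 3*3 = 9, Rod = 5*5 = 25, Seal = 3*4 = 12.
Iteration 3: no further components; recursion stops.
SUM(tot_qty) = 1 + 3 + 3 + 4 + 5 + 9 + 12 + 25 = 62.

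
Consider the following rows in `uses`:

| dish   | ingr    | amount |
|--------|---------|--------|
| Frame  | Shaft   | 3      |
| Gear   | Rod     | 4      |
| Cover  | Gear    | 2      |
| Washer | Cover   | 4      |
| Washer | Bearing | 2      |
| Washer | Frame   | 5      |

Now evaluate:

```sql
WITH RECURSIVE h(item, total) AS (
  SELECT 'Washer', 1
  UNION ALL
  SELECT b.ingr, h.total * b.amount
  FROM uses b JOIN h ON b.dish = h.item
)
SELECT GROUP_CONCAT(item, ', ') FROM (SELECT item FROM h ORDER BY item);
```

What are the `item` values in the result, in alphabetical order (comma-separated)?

Base: (Washer, total=1).
Iteration 1: components of {Washer} -> Bearing = 1*2 = 2, Cover = 1*4 = 4, Frame = 1*5 = 5.
Iteration 2: components of {Bearing,Cover,Frame} -> Gear = 4*2 = 8, Shaft = 5*3 = 15.
Iteration 3: components of {Gear,Shaft} -> Rod = 8*4 = 32.
Iteration 4: no further components; recursion stops.

Bearing, Cover, Frame, Gear, Rod, Shaft, Washer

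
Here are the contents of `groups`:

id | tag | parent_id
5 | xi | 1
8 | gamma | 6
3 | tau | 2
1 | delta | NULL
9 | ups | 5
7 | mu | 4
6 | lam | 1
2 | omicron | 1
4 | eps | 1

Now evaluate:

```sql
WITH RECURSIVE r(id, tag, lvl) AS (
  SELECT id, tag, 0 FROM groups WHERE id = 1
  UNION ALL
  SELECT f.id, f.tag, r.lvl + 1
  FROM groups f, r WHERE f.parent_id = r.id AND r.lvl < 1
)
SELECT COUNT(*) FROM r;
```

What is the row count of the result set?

Base: id=1 (delta) at lvl 0.
Iteration 1: rows with parent_id in {1} -> omicron (id 2, lvl 1), eps (id 4, lvl 1), xi (id 5, lvl 1), lam (id 6, lvl 1).
Iteration 2: lvl < 1 fails for all current rows; recursion stops.
Total rows emitted: 5.

5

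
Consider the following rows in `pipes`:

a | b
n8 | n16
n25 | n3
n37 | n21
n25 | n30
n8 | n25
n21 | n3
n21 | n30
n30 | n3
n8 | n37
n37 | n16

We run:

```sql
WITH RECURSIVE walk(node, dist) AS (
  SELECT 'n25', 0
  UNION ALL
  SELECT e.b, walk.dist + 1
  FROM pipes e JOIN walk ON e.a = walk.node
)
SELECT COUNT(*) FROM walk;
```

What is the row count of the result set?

Base: (n25, dist=0).
Iteration 1: edges from {n25} -> (n3, dist=1), (n30, dist=1).
Iteration 2: edges from {n3,n30} -> (n3, dist=2).
Iteration 3: no outgoing edges from {n3}; recursion stops.
Total rows emitted: 4.

4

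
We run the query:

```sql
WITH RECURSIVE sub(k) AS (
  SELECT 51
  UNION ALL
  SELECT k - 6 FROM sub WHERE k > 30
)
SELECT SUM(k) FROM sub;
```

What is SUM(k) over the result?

195

Base: k=51.
Iteration 1: 51 > 30 holds -> k = 51 - 6 = 45.
Iteration 2: 45 > 30 holds -> k = 45 - 6 = 39.
Iteration 3: 39 > 30 holds -> k = 39 - 6 = 33.
Iteration 4: 33 > 30 holds -> k = 33 - 6 = 27.
Iteration 5: 27 > 30 fails; recursion stops.
SUM(k) = 51 + 45 + 39 + 33 + 27 = 195.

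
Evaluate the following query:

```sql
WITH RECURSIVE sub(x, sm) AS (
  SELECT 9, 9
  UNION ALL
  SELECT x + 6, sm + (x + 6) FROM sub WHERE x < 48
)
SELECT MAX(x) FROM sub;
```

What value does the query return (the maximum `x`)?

Base: x=9, sm=9.
Iteration 1: 9 < 48 holds -> x = 9 + 6 = 15, sm = 9 + 15 = 24.
Iteration 2: 15 < 48 holds -> x = 15 + 6 = 21, sm = 24 + 21 = 45.
Iteration 3: 21 < 48 holds -> x = 21 + 6 = 27, sm = 45 + 27 = 72.
Iteration 4: 27 < 48 holds -> x = 27 + 6 = 33, sm = 72 + 33 = 105.
Iteration 5: 33 < 48 holds -> x = 33 + 6 = 39, sm = 105 + 39 = 144.
Iteration 6: 39 < 48 holds -> x = 39 + 6 = 45, sm = 144 + 45 = 189.
Iteration 7: 45 < 48 holds -> x = 45 + 6 = 51, sm = 189 + 51 = 240.
Iteration 8: 51 < 48 fails; recursion stops.
x values: 9, 15, 21, 27, 33, 39, 45, 51; the maximum is 51.

51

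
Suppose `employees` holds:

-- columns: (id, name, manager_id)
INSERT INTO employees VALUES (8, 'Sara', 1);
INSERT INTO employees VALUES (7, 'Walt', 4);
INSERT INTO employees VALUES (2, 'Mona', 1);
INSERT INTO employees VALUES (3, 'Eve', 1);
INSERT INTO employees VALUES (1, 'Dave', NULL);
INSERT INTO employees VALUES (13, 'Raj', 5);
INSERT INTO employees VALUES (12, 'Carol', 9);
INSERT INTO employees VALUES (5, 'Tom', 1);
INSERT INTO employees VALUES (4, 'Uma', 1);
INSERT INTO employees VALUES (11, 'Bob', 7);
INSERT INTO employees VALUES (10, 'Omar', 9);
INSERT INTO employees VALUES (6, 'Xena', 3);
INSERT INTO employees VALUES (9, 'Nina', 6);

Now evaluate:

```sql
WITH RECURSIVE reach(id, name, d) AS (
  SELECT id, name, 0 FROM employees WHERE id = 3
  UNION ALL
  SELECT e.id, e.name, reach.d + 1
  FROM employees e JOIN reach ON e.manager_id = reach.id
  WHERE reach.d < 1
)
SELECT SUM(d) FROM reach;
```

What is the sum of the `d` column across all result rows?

Base: id=3 (Eve) at d 0.
Iteration 1: rows with manager_id in {3} -> Xena (id 6, d 1).
Iteration 2: d < 1 fails for all current rows; recursion stops.
SUM(d) = 0 + 1 = 1.

1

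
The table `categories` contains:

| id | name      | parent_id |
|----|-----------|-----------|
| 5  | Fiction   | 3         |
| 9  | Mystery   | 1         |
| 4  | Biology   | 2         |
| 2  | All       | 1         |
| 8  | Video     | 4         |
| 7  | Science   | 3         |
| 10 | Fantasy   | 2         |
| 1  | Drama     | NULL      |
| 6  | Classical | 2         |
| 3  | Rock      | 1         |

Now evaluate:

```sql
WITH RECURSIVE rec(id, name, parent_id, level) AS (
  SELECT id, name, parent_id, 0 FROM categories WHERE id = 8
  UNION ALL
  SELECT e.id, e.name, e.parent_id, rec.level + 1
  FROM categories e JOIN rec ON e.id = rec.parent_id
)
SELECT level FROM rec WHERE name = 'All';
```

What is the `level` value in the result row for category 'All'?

Base: id=8 (Video), parent_id=4, level 0.
Iteration 1: join on id=4 -> Biology (id 4, parent_id=2, level 1).
Iteration 2: join on id=2 -> All (id 2, parent_id=1, level 2).
Iteration 3: join on id=1 -> Drama (id 1, parent_id=NULL, level 3).
Iteration 4: parent_id is NULL; no match; recursion stops.

2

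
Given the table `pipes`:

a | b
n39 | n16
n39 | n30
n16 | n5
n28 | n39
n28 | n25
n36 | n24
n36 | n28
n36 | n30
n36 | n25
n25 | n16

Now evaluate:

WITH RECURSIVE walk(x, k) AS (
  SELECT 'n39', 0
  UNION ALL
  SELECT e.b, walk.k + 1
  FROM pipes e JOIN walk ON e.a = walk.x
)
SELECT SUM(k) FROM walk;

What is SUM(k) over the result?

Base: (n39, k=0).
Iteration 1: edges from {n39} -> (n16, k=1), (n30, k=1).
Iteration 2: edges from {n16,n30} -> (n5, k=2).
Iteration 3: no outgoing edges from {n5}; recursion stops.
SUM(k) = 0 + 1 + 1 + 2 = 4.

4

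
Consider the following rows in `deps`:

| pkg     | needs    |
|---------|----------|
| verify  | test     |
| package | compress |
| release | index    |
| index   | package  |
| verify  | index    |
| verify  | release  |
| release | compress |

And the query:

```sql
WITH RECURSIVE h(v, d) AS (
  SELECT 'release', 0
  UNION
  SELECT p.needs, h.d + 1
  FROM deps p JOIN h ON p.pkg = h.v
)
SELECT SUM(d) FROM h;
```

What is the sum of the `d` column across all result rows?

Base: (release, d=0).
Iteration 1: edges from {release} -> (compress, d=1), (index, d=1).
Iteration 2: edges from {compress,index} -> (package, d=2).
Iteration 3: edges from {package} -> (compress, d=3).
Iteration 4: no outgoing edges from {compress}; recursion stops.
SUM(d) = 0 + 1 + 1 + 2 + 3 = 7.

7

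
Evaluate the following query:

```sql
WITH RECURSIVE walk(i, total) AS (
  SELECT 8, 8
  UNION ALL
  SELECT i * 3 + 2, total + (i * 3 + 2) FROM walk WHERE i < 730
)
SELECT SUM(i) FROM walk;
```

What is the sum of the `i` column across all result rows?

Base: i=8, total=8.
Iteration 1: 8 < 730 holds -> i = 8 * 3 + 2 = 26, total = 8 + 26 = 34.
Iteration 2: 26 < 730 holds -> i = 26 * 3 + 2 = 80, total = 34 + 80 = 114.
Iteration 3: 80 < 730 holds -> i = 80 * 3 + 2 = 242, total = 114 + 242 = 356.
Iteration 4: 242 < 730 holds -> i = 242 * 3 + 2 = 728, total = 356 + 728 = 1084.
Iteration 5: 728 < 730 holds -> i = 728 * 3 + 2 = 2186, total = 1084 + 2186 = 3270.
Iteration 6: 2186 < 730 fails; recursion stops.
SUM(i) = 8 + 26 + 80 + 242 + 728 + 2186 = 3270.

3270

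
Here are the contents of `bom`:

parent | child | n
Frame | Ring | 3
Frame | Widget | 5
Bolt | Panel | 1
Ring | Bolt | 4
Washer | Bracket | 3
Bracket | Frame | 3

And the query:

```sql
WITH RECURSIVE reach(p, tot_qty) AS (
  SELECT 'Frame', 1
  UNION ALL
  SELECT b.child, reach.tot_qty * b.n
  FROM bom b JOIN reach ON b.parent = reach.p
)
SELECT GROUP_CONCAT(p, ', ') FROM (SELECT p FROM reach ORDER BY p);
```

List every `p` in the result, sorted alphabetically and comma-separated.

Bolt, Frame, Panel, Ring, Widget

Base: (Frame, tot_qty=1).
Iteration 1: components of {Frame} -> Ring = 1*3 = 3, Widget = 1*5 = 5.
Iteration 2: components of {Ring,Widget} -> Bolt = 3*4 = 12.
Iteration 3: components of {Bolt} -> Panel = 12*1 = 12.
Iteration 4: no further components; recursion stops.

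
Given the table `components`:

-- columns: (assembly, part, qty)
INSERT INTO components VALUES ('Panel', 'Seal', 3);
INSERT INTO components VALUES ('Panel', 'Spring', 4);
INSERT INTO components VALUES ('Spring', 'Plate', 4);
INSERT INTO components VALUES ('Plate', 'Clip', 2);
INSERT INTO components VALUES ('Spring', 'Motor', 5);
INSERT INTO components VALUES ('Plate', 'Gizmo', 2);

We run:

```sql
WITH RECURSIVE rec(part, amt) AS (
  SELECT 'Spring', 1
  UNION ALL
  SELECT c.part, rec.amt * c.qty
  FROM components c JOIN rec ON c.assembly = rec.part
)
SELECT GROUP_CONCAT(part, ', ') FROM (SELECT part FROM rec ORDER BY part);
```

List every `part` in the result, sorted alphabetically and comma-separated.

Clip, Gizmo, Motor, Plate, Spring

Base: (Spring, amt=1).
Iteration 1: components of {Spring} -> Motor = 1*5 = 5, Plate = 1*4 = 4.
Iteration 2: components of {Motor,Plate} -> Clip = 4*2 = 8, Gizmo = 4*2 = 8.
Iteration 3: no further components; recursion stops.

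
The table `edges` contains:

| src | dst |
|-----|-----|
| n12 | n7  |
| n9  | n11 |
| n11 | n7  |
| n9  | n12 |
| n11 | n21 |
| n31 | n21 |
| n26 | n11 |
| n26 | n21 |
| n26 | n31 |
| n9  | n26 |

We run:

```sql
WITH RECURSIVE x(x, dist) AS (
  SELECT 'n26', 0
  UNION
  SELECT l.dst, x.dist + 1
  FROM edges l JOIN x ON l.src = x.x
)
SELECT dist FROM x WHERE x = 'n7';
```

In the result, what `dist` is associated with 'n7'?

Base: (n26, dist=0).
Iteration 1: edges from {n26} -> (n11, dist=1), (n21, dist=1), (n31, dist=1).
Iteration 2: edges from {n11,n21,n31} -> (n21, dist=2), (n7, dist=2). [UNION drops 1 duplicate row(s)]
Iteration 3: no outgoing edges from {n21,n7}; recursion stops.

2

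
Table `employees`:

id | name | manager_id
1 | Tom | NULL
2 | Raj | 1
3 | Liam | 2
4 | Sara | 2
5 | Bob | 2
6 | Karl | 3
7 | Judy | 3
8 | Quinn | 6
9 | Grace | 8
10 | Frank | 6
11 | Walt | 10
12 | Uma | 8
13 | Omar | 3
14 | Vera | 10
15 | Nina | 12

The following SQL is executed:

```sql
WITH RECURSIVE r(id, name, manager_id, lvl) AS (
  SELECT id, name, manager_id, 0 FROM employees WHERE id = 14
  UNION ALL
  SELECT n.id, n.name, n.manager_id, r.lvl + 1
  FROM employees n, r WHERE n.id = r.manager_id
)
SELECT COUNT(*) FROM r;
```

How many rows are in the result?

6

Base: id=14 (Vera), manager_id=10, lvl 0.
Iteration 1: join on id=10 -> Frank (id 10, manager_id=6, lvl 1).
Iteration 2: join on id=6 -> Karl (id 6, manager_id=3, lvl 2).
Iteration 3: join on id=3 -> Liam (id 3, manager_id=2, lvl 3).
Iteration 4: join on id=2 -> Raj (id 2, manager_id=1, lvl 4).
Iteration 5: join on id=1 -> Tom (id 1, manager_id=NULL, lvl 5).
Iteration 6: manager_id is NULL; no match; recursion stops.
Total rows emitted: 6.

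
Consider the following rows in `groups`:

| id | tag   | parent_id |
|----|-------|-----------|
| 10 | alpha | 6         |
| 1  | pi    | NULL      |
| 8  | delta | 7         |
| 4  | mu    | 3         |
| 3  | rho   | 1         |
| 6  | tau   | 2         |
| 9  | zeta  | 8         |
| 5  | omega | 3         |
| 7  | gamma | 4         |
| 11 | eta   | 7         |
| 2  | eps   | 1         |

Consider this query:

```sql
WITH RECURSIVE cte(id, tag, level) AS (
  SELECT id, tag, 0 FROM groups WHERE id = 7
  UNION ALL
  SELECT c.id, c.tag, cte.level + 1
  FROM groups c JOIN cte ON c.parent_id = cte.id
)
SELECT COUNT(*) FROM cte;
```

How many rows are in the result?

Base: id=7 (gamma) at level 0.
Iteration 1: rows with parent_id in {7} -> delta (id 8, level 1), eta (id 11, level 1).
Iteration 2: rows with parent_id in {8,11} -> zeta (id 9, level 2).
Iteration 3: no rows with parent_id in {9}; recursion stops.
Total rows emitted: 4.

4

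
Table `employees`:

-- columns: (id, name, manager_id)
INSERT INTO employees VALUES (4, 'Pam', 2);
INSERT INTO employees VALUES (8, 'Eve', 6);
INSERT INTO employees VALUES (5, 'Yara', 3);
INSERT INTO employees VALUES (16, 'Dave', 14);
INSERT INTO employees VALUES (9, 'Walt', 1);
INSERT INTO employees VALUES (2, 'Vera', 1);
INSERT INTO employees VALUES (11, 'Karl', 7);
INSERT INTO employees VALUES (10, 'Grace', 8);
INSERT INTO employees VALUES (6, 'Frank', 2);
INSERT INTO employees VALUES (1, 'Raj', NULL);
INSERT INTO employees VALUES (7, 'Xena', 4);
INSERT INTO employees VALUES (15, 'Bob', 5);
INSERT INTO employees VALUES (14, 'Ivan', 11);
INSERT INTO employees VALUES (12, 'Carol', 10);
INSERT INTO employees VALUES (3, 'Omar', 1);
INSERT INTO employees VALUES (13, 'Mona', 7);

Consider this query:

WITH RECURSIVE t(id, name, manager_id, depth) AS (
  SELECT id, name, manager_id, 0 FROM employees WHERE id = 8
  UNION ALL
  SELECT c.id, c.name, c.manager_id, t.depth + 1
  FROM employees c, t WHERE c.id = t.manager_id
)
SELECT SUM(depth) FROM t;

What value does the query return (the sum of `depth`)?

6

Base: id=8 (Eve), manager_id=6, depth 0.
Iteration 1: join on id=6 -> Frank (id 6, manager_id=2, depth 1).
Iteration 2: join on id=2 -> Vera (id 2, manager_id=1, depth 2).
Iteration 3: join on id=1 -> Raj (id 1, manager_id=NULL, depth 3).
Iteration 4: manager_id is NULL; no match; recursion stops.
SUM(depth) = 0 + 1 + 2 + 3 = 6.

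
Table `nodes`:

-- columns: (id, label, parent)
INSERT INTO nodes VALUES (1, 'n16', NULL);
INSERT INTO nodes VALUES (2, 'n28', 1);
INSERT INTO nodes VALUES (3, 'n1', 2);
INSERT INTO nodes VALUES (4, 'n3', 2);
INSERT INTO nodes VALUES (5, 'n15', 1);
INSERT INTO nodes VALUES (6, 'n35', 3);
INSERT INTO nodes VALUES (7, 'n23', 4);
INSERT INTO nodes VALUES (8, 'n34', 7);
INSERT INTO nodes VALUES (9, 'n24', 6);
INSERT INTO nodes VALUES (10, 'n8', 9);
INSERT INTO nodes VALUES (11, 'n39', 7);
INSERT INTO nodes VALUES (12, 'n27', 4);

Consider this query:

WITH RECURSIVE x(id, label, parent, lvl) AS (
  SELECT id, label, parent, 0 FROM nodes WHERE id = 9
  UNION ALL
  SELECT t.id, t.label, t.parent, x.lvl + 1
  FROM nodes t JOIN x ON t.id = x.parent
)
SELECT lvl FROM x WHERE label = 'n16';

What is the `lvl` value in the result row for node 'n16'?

Base: id=9 (n24), parent=6, lvl 0.
Iteration 1: join on id=6 -> n35 (id 6, parent=3, lvl 1).
Iteration 2: join on id=3 -> n1 (id 3, parent=2, lvl 2).
Iteration 3: join on id=2 -> n28 (id 2, parent=1, lvl 3).
Iteration 4: join on id=1 -> n16 (id 1, parent=NULL, lvl 4).
Iteration 5: parent is NULL; no match; recursion stops.

4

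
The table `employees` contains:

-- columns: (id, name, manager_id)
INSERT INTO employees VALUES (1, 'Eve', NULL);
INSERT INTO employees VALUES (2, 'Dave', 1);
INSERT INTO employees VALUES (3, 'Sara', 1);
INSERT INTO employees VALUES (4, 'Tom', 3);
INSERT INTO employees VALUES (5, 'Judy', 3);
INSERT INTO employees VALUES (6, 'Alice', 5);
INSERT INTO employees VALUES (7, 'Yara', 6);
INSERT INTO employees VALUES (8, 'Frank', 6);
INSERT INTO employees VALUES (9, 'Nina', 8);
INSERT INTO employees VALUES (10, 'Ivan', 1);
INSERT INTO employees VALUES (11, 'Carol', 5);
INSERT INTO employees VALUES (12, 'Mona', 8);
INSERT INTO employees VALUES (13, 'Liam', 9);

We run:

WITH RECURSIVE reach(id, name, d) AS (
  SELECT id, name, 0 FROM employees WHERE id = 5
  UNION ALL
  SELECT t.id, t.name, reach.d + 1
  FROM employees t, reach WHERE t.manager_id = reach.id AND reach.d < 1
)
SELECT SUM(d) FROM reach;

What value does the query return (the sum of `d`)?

2

Base: id=5 (Judy) at d 0.
Iteration 1: rows with manager_id in {5} -> Alice (id 6, d 1), Carol (id 11, d 1).
Iteration 2: d < 1 fails for all current rows; recursion stops.
SUM(d) = 0 + 1 + 1 = 2.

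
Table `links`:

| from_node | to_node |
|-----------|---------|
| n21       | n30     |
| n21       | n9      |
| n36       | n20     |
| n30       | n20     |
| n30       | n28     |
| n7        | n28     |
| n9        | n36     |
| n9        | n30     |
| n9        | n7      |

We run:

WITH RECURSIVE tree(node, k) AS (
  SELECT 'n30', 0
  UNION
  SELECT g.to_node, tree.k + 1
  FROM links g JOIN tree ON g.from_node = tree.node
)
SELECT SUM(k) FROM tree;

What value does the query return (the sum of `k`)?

Base: (n30, k=0).
Iteration 1: edges from {n30} -> (n20, k=1), (n28, k=1).
Iteration 2: no outgoing edges from {n20,n28}; recursion stops.
SUM(k) = 0 + 1 + 1 = 2.

2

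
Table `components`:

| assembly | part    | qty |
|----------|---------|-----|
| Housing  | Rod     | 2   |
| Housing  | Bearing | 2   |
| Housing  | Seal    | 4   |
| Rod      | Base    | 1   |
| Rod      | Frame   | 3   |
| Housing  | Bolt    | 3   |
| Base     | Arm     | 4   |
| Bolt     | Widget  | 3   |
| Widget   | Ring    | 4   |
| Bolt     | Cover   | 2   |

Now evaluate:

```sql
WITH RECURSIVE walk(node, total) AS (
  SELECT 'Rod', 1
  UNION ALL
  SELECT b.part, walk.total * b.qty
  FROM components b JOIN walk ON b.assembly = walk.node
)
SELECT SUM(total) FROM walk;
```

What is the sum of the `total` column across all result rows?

9

Base: (Rod, total=1).
Iteration 1: components of {Rod} -> Base = 1*1 = 1, Frame = 1*3 = 3.
Iteration 2: components of {Base,Frame} -> Arm = 1*4 = 4.
Iteration 3: no further components; recursion stops.
SUM(total) = 1 + 1 + 3 + 4 = 9.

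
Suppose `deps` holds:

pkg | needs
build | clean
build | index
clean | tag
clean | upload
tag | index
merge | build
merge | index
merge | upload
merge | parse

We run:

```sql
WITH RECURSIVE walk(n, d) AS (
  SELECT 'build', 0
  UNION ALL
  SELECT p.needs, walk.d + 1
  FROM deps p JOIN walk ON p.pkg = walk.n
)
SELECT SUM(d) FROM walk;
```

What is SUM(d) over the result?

Base: (build, d=0).
Iteration 1: edges from {build} -> (clean, d=1), (index, d=1).
Iteration 2: edges from {clean,index} -> (tag, d=2), (upload, d=2).
Iteration 3: edges from {tag,upload} -> (index, d=3).
Iteration 4: no outgoing edges from {index}; recursion stops.
SUM(d) = 0 + 1 + 1 + 2 + 2 + 3 = 9.

9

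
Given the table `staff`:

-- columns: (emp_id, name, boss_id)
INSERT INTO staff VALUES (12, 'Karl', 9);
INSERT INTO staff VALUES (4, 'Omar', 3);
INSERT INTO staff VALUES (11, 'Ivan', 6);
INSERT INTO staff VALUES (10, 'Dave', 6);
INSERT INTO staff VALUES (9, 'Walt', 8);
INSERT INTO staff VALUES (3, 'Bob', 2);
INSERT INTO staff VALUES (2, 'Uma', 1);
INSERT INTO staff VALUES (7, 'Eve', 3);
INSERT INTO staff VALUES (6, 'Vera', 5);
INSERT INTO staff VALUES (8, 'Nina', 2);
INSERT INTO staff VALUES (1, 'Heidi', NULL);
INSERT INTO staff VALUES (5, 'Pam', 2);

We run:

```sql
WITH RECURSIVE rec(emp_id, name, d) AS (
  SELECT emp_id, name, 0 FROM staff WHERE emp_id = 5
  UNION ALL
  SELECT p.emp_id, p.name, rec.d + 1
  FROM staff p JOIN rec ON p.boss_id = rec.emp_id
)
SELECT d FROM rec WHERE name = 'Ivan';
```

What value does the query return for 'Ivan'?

2

Base: emp_id=5 (Pam) at d 0.
Iteration 1: rows with boss_id in {5} -> Vera (id 6, d 1).
Iteration 2: rows with boss_id in {6} -> Dave (id 10, d 2), Ivan (id 11, d 2).
Iteration 3: no rows with boss_id in {10,11}; recursion stops.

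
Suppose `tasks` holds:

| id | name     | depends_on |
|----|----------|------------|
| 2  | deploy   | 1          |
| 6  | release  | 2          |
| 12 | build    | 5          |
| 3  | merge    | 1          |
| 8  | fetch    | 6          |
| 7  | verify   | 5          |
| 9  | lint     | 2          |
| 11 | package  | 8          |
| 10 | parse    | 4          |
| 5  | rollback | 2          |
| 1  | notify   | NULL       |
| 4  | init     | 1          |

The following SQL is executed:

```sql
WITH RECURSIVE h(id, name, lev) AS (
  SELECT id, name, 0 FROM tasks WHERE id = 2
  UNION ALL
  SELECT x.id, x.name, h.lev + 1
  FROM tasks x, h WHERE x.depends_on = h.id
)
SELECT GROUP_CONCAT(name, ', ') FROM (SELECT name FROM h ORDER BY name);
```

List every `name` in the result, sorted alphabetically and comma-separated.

Base: id=2 (deploy) at lev 0.
Iteration 1: rows with depends_on in {2} -> rollback (id 5, lev 1), release (id 6, lev 1), lint (id 9, lev 1).
Iteration 2: rows with depends_on in {5,6,9} -> verify (id 7, lev 2), fetch (id 8, lev 2), build (id 12, lev 2).
Iteration 3: rows with depends_on in {7,8,12} -> package (id 11, lev 3).
Iteration 4: no rows with depends_on in {11}; recursion stops.

build, deploy, fetch, lint, package, release, rollback, verify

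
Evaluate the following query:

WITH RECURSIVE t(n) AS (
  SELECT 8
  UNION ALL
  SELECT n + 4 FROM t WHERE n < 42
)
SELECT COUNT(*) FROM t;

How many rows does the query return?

Base: n=8.
Iteration 1: 8 < 42 holds -> n = 8 + 4 = 12.
Iteration 2: 12 < 42 holds -> n = 12 + 4 = 16.
Iteration 3: 16 < 42 holds -> n = 16 + 4 = 20.
Iteration 4: 20 < 42 holds -> n = 20 + 4 = 24.
Iteration 5: 24 < 42 holds -> n = 24 + 4 = 28.
Iteration 6: 28 < 42 holds -> n = 28 + 4 = 32.
Iteration 7: 32 < 42 holds -> n = 32 + 4 = 36.
Iteration 8: 36 < 42 holds -> n = 36 + 4 = 40.
Iteration 9: 40 < 42 holds -> n = 40 + 4 = 44.
Iteration 10: 44 < 42 fails; recursion stops.
Total rows emitted: 10.

10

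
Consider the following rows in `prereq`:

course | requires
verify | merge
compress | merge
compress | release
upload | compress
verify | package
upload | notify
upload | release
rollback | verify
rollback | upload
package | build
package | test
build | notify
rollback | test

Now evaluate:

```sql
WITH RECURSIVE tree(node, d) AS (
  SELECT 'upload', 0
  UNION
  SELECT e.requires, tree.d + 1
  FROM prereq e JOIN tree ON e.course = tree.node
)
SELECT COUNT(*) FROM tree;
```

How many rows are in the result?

6

Base: (upload, d=0).
Iteration 1: edges from {upload} -> (compress, d=1), (notify, d=1), (release, d=1).
Iteration 2: edges from {compress,notify,release} -> (merge, d=2), (release, d=2).
Iteration 3: no outgoing edges from {merge,release}; recursion stops.
Total rows emitted: 6.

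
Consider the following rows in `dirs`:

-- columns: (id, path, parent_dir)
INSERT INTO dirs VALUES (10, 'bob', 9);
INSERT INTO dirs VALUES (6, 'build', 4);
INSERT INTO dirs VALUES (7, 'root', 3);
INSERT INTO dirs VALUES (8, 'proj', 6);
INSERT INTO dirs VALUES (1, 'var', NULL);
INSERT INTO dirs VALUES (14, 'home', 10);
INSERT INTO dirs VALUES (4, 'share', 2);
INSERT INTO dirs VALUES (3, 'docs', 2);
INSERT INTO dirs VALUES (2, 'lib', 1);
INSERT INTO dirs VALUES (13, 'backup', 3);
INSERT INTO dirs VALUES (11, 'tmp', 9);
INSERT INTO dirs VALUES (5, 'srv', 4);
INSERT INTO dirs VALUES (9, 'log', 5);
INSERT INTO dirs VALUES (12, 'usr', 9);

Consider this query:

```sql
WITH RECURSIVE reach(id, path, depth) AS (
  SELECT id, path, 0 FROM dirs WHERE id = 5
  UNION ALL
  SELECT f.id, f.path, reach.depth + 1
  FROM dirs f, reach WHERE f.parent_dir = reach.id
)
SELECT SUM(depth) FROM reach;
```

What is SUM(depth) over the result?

Base: id=5 (srv) at depth 0.
Iteration 1: rows with parent_dir in {5} -> log (id 9, depth 1).
Iteration 2: rows with parent_dir in {9} -> bob (id 10, depth 2), tmp (id 11, depth 2), usr (id 12, depth 2).
Iteration 3: rows with parent_dir in {10,11,12} -> home (id 14, depth 3).
Iteration 4: no rows with parent_dir in {14}; recursion stops.
SUM(depth) = 0 + 1 + 2 + 2 + 2 + 3 = 10.

10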